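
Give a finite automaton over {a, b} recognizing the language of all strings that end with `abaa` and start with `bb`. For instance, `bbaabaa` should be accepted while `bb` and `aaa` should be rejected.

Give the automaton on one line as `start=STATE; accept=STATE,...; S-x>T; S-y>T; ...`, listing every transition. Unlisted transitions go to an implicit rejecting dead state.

Build one automaton per condition and run them in lockstep. One (5 states) tracks how much of the suffix `abaa` has currently been matched; the other (4 states) tracks whether the input so far still matches the prefix `bb`. Each combined state is a pair, one component from each; accept when both components accept. After merging equivalent states the machine shrinks.
8 states suffice.
        a   b  
>  s0   s1  s2 
   s1   s1  s1 
   s2   s1  s3 
   s3   s4  s3 
   s4   s4  s5 
   s5   s6  s3 
   s6   s7  s5 
 * s7   s4  s5 
(> = start, * = accepting)

start=s0; accept=s7; s0-a>s1; s0-b>s2; s1-a>s1; s1-b>s1; s2-a>s1; s2-b>s3; s3-a>s4; s3-b>s3; s4-a>s4; s4-b>s5; s5-a>s6; s5-b>s3; s6-a>s7; s6-b>s5; s7-a>s4; s7-b>s5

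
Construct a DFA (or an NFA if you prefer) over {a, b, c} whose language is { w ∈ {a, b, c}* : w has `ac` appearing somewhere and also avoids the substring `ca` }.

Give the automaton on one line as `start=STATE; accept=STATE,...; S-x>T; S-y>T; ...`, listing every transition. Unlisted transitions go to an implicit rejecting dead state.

start=q0; accept=q3,q5; q0-a>q1; q0-b>q0; q0-c>q2; q1-a>q1; q1-b>q0; q1-c>q3; q2-a>q4; q2-b>q0; q2-c>q2; q3-a>q4; q3-b>q5; q3-c>q3; q4-a>q4; q4-b>q4; q4-c>q4; q5-a>q5; q5-b>q5; q5-c>q3

Build one automaton per condition and run them in lockstep. One (3 states) tracks whether and how much of `ac` has been seen; the other (3 states) tracks partial matches of the forbidden pattern `ca`. Each combined state is a pair, one component from each; accept when both components accept. Equivalent product states are then merged.
        a   b   c  
>  q0   q1  q0  q2 
   q1   q1  q0  q3 
   q2   q4  q0  q2 
 * q3   q4  q5  q3 
   q4   q4  q4  q4 
 * q5   q5  q5  q3 
(> = start, * = accepting)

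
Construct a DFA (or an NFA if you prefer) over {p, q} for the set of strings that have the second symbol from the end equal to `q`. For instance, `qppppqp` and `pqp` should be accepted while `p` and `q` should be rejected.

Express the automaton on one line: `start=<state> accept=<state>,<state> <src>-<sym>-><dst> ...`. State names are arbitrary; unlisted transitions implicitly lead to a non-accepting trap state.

A DFA must remember the last 2 symbols (since which symbol is second-to-last isn't known until the input ends). Use one state per possible window of the last ≤2 symbols; accept from those whose window starts with `q`.
       p  q 
>  A   B  C 
   B   D  E 
   C   F  G 
   D   D  E 
   E   F  G 
 * F   D  E 
 * G   F  G 
(> = start, * = accepting)

start=A accept=F,G A-p->B A-q->C B-p->D B-q->E C-p->F C-q->G D-p->D D-q->E E-p->F E-q->G F-p->D F-q->E G-p->F G-q->G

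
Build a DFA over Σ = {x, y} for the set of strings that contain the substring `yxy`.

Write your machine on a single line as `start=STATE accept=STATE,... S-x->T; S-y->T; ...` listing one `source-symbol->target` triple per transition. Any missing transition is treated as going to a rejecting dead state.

Track how much of `yxy` has been matched so far: state q0 is no progress, q3 is the absorbing accept state reached once `yxy` has occurred. Intermediate states record partial matches; on a mismatch, fall back to the longest reusable overlap.
        x   y  
>  q0   q0  q1 
   q1   q2  q1 
   q2   q0  q3 
 * q3   q3  q3 
(> = start, * = accepting)

start=q0; accept=q3; q0-x->q0; q0-y->q1; q1-x->q2; q1-y->q1; q2-x->q0; q2-y->q3; q3-x->q3; q3-y->q3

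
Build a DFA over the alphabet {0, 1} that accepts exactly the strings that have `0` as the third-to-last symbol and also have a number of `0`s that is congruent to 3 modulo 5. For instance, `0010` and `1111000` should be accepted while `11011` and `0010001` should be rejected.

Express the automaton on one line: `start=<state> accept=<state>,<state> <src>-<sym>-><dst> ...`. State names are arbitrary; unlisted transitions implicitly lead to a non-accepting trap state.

Build one automaton per condition and run them in lockstep. One (15 states) tracks the last 3 symbols read; the other (5 states) tracks the count of `0`s modulo 5. Each combined state is a pair, one component from each; accept when both components accept. Minimizing collapses redundant product states.
A 16-state machine:
          0    1  
>  s0     s1   s0 
   s1     s2   s3 
   s2     s4   s5 
   s3     s6   s3 
 * s4     s7   s8 
   s5     s9  s10 
   s6    s11   s5 
   s7     s0   s7 
 * s8     s7  s12 
 * s9     s7  s13 
   s10   s14  s10 
   s11    s7   s8 
 * s12    s7  s15 
   s13    s7  s12 
   s14    s7  s13 
   s15    s7  s15 
(> = start, * = accepting)

start=s0 accept=s4,s8,s9,s12 s0-0->s1 s0-1->s0 s1-0->s2 s1-1->s3 s2-0->s4 s2-1->s5 s3-0->s6 s3-1->s3 s4-0->s7 s4-1->s8 s5-0->s9 s5-1->s10 s6-0->s11 s6-1->s5 s7-0->s0 s7-1->s7 s8-0->s7 s8-1->s12 s9-0->s7 s9-1->s13 s10-0->s14 s10-1->s10 s11-0->s7 s11-1->s8 s12-0->s7 s12-1->s15 s13-0->s7 s13-1->s12 s14-0->s7 s14-1->s13 s15-0->s7 s15-1->s15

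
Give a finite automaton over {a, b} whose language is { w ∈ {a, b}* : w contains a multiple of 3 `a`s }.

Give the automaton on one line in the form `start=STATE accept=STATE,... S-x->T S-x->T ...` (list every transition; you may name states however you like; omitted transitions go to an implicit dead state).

start=q0 accept=q0 q0-a->q1 q0-b->q0 q1-a->q2 q1-b->q1 q2-a->q0 q2-b->q2

The only thing that matters is how many `a`s have appeared, reduced mod 3. Use one state per residue: q0 for 0, …, q2 for 2. Reading `a` moves to the next residue; anything else stays put. q0 is accepting.
        a   b  
>* q0   q1  q0 
   q1   q2  q1 
   q2   q0  q2 
(> = start, * = accepting)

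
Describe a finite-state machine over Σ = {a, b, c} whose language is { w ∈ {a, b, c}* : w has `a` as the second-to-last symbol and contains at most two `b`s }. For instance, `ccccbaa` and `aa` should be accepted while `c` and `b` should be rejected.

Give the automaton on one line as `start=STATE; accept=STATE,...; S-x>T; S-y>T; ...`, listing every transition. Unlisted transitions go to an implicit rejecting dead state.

start=S0; accept=S3,S4,S5,S8,S9,S12; S0-a>S1; S0-b>S2; S0-c>S0; S1-a>S3; S1-b>S4; S1-c>S5; S2-a>S6; S2-b>S7; S2-c>S2; S3-a>S3; S3-b>S4; S3-c>S5; S4-a>S6; S4-b>S7; S4-c>S2; S5-a>S1; S5-b>S2; S5-c>S0; S6-a>S8; S6-b>S9; S6-c>S4; S7-a>S10; S7-b>S11; S7-c>S7; S8-a>S8; S8-b>S9; S8-c>S4; S9-a>S10; S9-b>S11; S9-c>S7; S10-a>S12; S10-b>S11; S10-c>S9; S11-a>S11; S11-b>S11; S11-c>S11; S12-a>S12; S12-b>S11; S12-c>S9

Handle the two conditions separately and then intersect. The first has 13 states tracking the last 2 symbols read; the second has 4 states tracking the count of `b`s, saturating at 3. A product state is a pair (one from each), accepting exactly when both do. After merging equivalent states the machine shrinks.
13 states suffice.
          a    b    c  
>  S0     S1   S2   S0 
   S1     S3   S4   S5 
   S2     S6   S7   S2 
 * S3     S3   S4   S5 
 * S4     S6   S7   S2 
 * S5     S1   S2   S0 
   S6     S8   S9   S4 
   S7    S10  S11   S7 
 * S8     S8   S9   S4 
 * S9    S10  S11   S7 
   S10   S12  S11   S9 
   S11   S11  S11  S11 
 * S12   S12  S11   S9 
(> = start, * = accepting)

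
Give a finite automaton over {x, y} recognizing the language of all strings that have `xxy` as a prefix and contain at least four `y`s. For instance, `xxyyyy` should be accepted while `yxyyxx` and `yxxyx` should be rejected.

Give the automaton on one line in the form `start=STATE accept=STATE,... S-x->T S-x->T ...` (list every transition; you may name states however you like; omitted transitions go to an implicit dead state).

Build one automaton per condition and run them in lockstep. The first has 5 states tracking whether the input so far still matches the prefix `xxy`; the second has 6 states tracking the count of `y`s, saturating at 5. A product state is a pair (one from each), accepting exactly when both do. After merging equivalent states the machine shrinks.
An 8-state machine:
       x  y 
>  A   B  C 
   B   D  C 
   C   C  C 
   D   C  E 
   E   E  F 
   F   F  G 
   G   G  H 
 * H   H  H 
(> = start, * = accepting)

start=A accept=H A-x->B A-y->C B-x->D B-y->C C-x->C C-y->C D-x->C D-y->E E-x->E E-y->F F-x->F F-y->G G-x->G G-y->H H-x->H H-y->H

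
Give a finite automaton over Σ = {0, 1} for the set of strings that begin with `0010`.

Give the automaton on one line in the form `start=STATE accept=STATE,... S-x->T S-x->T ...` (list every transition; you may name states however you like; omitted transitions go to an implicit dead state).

start=q0 accept=q4 q0-0->q1 q0-1->q5 q1-0->q2 q1-1->q5 q2-0->q5 q2-1->q3 q3-0->q4 q3-1->q5 q4-0->q4 q4-1->q4 q5-0->q5 q5-1->q5

Check the first 4 symbols one by one: q0 through q3 record how many have matched `0010` so far; any wrong symbol goes to the dead state q5. After all 4 match we enter the accepting sink q4.
6 states suffice.
        0   1  
>  q0   q1  q5 
   q1   q2  q5 
   q2   q5  q3 
   q3   q4  q5 
 * q4   q4  q4 
   q5   q5  q5 
(> = start, * = accepting)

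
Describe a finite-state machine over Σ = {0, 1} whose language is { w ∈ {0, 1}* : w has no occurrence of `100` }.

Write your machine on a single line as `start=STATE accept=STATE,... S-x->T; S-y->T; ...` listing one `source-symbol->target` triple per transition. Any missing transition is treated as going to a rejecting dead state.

This is the complement of 'contains `100`'. Use the same substring-matching states — s0 through s3 holding how much of `100` has just been matched — but flip the accepting set: everything except the trap s3 accepts.
4 states suffice.
        0   1  
>* s0   s0  s1 
 * s1   s2  s1 
 * s2   s3  s1 
   s3   s3  s3 
(> = start, * = accepting)

start=s0; accept=s0,s1,s2; s0-0->s0; s0-1->s1; s1-0->s2; s1-1->s1; s2-0->s3; s2-1->s1; s3-0->s3; s3-1->s3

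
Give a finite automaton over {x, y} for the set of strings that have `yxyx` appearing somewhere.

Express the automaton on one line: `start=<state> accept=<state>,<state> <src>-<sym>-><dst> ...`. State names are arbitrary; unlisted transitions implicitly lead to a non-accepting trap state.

start=q0 accept=q4 q0-x->q0 q0-y->q1 q1-x->q2 q1-y->q1 q2-x->q0 q2-y->q3 q3-x->q4 q3-y->q1 q4-x->q4 q4-y->q4

States q0..q3 record the length of the longest prefix of `yxyx` that matches the current input suffix. Reaching q4 means `yxyx` has been seen, and we stay there forever. Accept from q4.
        x   y  
>  q0   q0  q1 
   q1   q2  q1 
   q2   q0  q3 
   q3   q4  q1 
 * q4   q4  q4 
(> = start, * = accepting)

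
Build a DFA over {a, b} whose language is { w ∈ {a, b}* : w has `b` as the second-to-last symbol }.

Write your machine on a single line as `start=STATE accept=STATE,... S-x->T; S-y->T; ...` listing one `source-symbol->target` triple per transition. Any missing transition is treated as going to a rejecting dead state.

start=S0; accept=S5,S6; S0-a->S1; S0-b->S2; S1-a->S3; S1-b->S4; S2-a->S5; S2-b->S6; S3-a->S3; S3-b->S4; S4-a->S5; S4-b->S6; S5-a->S3; S5-b->S4; S6-a->S5; S6-b->S6

Because acceptance depends on a position counted from the end, the machine has to buffer the most recent 2 symbols. Make each state the string of the last up-to-2 symbols read; on input `x` shift the window left and append `x`. Accept when the buffered window has length 2 and begins with `b`.
A 7-state machine:
        a   b  
>  S0   S1  S2 
   S1   S3  S4 
   S2   S5  S6 
   S3   S3  S4 
   S4   S5  S6 
 * S5   S3  S4 
 * S6   S5  S6 
(> = start, * = accepting)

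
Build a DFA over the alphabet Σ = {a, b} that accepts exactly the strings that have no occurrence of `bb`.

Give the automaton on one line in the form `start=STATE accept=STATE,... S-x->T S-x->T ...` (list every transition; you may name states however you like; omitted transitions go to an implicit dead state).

Track partial matches of the forbidden pattern `bb`. State q2 is a dead state reached once `bb` has occurred; every other state accepts. q0 means no part of `bb` is currently matched.
        a   b  
>* q0   q0  q1 
 * q1   q0  q2 
   q2   q2  q2 
(> = start, * = accepting)

start=q0 accept=q0,q1 q0-a->q0 q0-b->q1 q1-a->q0 q1-b->q2 q2-a->q2 q2-b->q2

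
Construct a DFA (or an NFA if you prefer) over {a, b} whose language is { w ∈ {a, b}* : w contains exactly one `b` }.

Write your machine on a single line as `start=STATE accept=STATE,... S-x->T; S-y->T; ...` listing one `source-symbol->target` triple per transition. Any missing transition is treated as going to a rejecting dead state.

Only the number of `b`s matters, and only up to 2. Make a chain q0 → q1 → q2 advanced by each `b` (with q2 absorbing); every other symbol self-loops. The accepting set is {q1}.
A 3-state machine:
        a   b  
>  q0   q0  q1 
 * q1   q1  q2 
   q2   q2  q2 
(> = start, * = accepting)

start=q0; accept=q1; q0-a->q0; q0-b->q1; q1-a->q1; q1-b->q2; q2-a->q2; q2-b->q2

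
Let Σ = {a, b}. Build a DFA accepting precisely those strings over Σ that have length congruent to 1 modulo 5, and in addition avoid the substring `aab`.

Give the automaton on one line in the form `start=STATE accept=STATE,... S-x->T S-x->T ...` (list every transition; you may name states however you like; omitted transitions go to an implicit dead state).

Handle the two conditions separately and then intersect. The first has 5 states tracking the input length modulo 5; the second has 4 states tracking partial matches of the forbidden pattern `aab`. A product state is a pair (one from each), accepting exactly when both do. Equivalent product states are then merged.
A 16-state machine:
          a    b  
>  S0     S1   S2 
 * S1     S3   S4 
 * S2     S5   S4 
   S3     S6   S7 
   S4     S8   S9 
   S5     S6   S9 
   S6    S10   S7 
   S7     S7   S7 
   S8    S10  S11 
   S9    S12  S11 
   S10   S13   S7 
   S11   S14   S0 
   S12   S13   S0 
   S13   S15   S7 
   S14   S15   S2 
 * S15    S3   S7 
(> = start, * = accepting)

start=S0 accept=S1,S2,S15 S0-a->S1 S0-b->S2 S1-a->S3 S1-b->S4 S2-a->S5 S2-b->S4 S3-a->S6 S3-b->S7 S4-a->S8 S4-b->S9 S5-a->S6 S5-b->S9 S6-a->S10 S6-b->S7 S7-a->S7 S7-b->S7 S8-a->S10 S8-b->S11 S9-a->S12 S9-b->S11 S10-a->S13 S10-b->S7 S11-a->S14 S11-b->S0 S12-a->S13 S12-b->S0 S13-a->S15 S13-b->S7 S14-a->S15 S14-b->S2 S15-a->S3 S15-b->S7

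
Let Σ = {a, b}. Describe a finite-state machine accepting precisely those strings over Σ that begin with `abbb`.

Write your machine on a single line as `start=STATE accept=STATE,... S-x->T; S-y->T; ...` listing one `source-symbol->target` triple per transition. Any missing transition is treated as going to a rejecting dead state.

Walk along `abbb` while the input agrees: from s0 take `a` to s1, and so on. Any deviation drops to the rejecting sink s5. Once s4 is reached the prefix is confirmed and every continuation is accepted.
6 states suffice.
        a   b  
>  s0   s1  s5 
   s1   s5  s2 
   s2   s5  s3 
   s3   s5  s4 
 * s4   s4  s4 
   s5   s5  s5 
(> = start, * = accepting)

start=s0; accept=s4; s0-a->s1; s0-b->s5; s1-a->s5; s1-b->s2; s2-a->s5; s2-b->s3; s3-a->s5; s3-b->s4; s4-a->s4; s4-b->s4; s5-a->s5; s5-b->s5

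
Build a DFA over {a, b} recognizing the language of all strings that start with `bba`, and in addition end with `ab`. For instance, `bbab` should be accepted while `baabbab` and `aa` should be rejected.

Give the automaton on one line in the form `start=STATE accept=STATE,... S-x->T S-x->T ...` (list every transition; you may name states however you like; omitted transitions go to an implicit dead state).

start=q0 accept=q5 q0-a->q1 q0-b->q2 q1-a->q1 q1-b->q1 q2-a->q1 q2-b->q3 q3-a->q4 q3-b->q1 q4-a->q4 q4-b->q5 q5-a->q4 q5-b->q6 q6-a->q4 q6-b->q6

Handle the two conditions separately and then intersect. The first has 5 states tracking whether the input so far still matches the prefix `bba`; the second has 3 states tracking how much of the suffix `ab` has currently been matched. A product state is a pair (one from each), accepting exactly when both do. Equivalent product states are then merged.
        a   b  
>  q0   q1  q2 
   q1   q1  q1 
   q2   q1  q3 
   q3   q4  q1 
   q4   q4  q5 
 * q5   q4  q6 
   q6   q4  q6 
(> = start, * = accepting)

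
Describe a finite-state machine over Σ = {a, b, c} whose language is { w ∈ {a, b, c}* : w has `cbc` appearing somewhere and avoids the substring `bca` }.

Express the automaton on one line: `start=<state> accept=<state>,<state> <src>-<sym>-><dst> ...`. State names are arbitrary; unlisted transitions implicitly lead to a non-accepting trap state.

start=S0 accept=S6,S7,S8 S0-a->S0 S0-b->S1 S0-c->S2 S1-a->S0 S1-b->S1 S1-c->S3 S2-a->S0 S2-b->S4 S2-c->S2 S3-a->S5 S3-b->S4 S3-c->S2 S4-a->S0 S4-b->S1 S4-c->S6 S5-a->S5 S5-b->S5 S5-c->S5 S6-a->S5 S6-b->S7 S6-c->S8 S7-a->S8 S7-b->S7 S7-c->S6 S8-a->S8 S8-b->S7 S8-c->S8

Handle the two conditions separately and then intersect. The first has 4 states tracking whether and how much of `cbc` has been seen; the second has 4 states tracking partial matches of the forbidden pattern `bca`. A product state is a pair (one from each), accepting exactly when both do. After merging equivalent states the machine shrinks.
9 states suffice.
        a   b   c  
>  S0   S0  S1  S2 
   S1   S0  S1  S3 
   S2   S0  S4  S2 
   S3   S5  S4  S2 
   S4   S0  S1  S6 
   S5   S5  S5  S5 
 * S6   S5  S7  S8 
 * S7   S8  S7  S6 
 * S8   S8  S7  S8 
(> = start, * = accepting)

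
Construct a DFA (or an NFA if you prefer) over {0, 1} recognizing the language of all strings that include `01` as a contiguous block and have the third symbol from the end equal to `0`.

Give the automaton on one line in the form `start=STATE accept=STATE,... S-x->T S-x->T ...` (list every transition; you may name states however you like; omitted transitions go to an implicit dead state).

Run two small machines in parallel and take their product. The first has 3 states tracking whether and how much of `01` has been seen; the second has 15 states tracking the last 3 symbols read. A product state is a pair (one from each), accepting exactly when both do.
A 19-state machine:
       0  1 
>  A   B  C 
   B   D  E 
   C   F  G 
   D   H  I 
   E   J  K 
   F   L  M 
   G   N  O 
   H   H  I 
 * I   J  K 
 * J   P  M 
 * K   Q  R 
   L   H  I 
   M   J  K 
   N   L  M 
   O   N  O 
   P   S  I 
   Q   P  M 
   R   Q  R 
 * S   S  I 
(> = start, * = accepting)

start=A accept=I,J,K,S A-0->B A-1->C B-0->D B-1->E C-0->F C-1->G D-0->H D-1->I E-0->J E-1->K F-0->L F-1->M G-0->N G-1->O H-0->H H-1->I I-0->J I-1->K J-0->P J-1->M K-0->Q K-1->R L-0->H L-1->I M-0->J M-1->K N-0->L N-1->M O-0->N O-1->O P-0->S P-1->I Q-0->P Q-1->M R-0->Q R-1->R S-0->S S-1->I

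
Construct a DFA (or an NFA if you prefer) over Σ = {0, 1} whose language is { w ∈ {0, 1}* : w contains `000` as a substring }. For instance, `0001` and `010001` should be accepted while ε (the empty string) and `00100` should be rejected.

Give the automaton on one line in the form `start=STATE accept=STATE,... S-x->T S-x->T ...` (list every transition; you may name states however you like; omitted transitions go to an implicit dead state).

start=S0 accept=S3 S0-0->S1 S0-1->S0 S1-0->S2 S1-1->S0 S2-0->S3 S2-1->S0 S3-0->S3 S3-1->S3

States S0..S2 record the length of the longest prefix of `000` that matches the current input suffix. Reaching S3 means `000` has been seen, and we stay there forever. Accept from S3.
A 4-state machine:
        0   1  
>  S0   S1  S0 
   S1   S2  S0 
   S2   S3  S0 
 * S3   S3  S3 
(> = start, * = accepting)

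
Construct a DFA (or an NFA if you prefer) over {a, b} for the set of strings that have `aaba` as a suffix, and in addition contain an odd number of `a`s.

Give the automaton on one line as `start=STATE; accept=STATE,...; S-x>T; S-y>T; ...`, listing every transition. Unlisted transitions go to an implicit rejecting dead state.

start=S0; accept=S5; S0-a>S1; S0-b>S0; S1-a>S2; S1-b>S3; S2-a>S1; S2-b>S4; S3-a>S0; S3-b>S3; S4-a>S5; S4-b>S0; S5-a>S2; S5-b>S3

Run two small machines in parallel and take their product. One (5 states) tracks how much of the suffix `aaba` has currently been matched; the other (2 states) tracks the count of `a`s modulo 2. Each combined state is a pair, one component from each; accept when both components accept. After merging equivalent states the machine shrinks.
6 states suffice.
        a   b  
>  S0   S1  S0 
   S1   S2  S3 
   S2   S1  S4 
   S3   S0  S3 
   S4   S5  S0 
 * S5   S2  S3 
(> = start, * = accepting)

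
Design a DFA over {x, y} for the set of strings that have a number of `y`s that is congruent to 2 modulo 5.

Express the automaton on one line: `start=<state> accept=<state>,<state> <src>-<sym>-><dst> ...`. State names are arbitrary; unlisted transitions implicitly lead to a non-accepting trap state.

start=q0 accept=q2 q0-x->q0 q0-y->q1 q1-x->q1 q1-y->q2 q2-x->q2 q2-y->q3 q3-x->q3 q3-y->q4 q4-x->q4 q4-y->q0

The only thing that matters is how many `y`s have appeared, reduced mod 5. Use one state per residue: q0 for 0, …, q4 for 4. Reading `y` moves to the next residue; anything else stays put. q2 is accepting.
A 5-state machine:
        x   y  
>  q0   q0  q1 
   q1   q1  q2 
 * q2   q2  q3 
   q3   q3  q4 
   q4   q4  q0 
(> = start, * = accepting)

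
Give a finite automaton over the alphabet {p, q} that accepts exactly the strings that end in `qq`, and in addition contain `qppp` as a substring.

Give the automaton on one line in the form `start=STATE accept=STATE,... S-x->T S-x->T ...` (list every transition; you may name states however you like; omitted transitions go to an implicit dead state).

Build one automaton per condition and run them in lockstep. One (3 states) tracks how much of the suffix `qq` has currently been matched; the other (5 states) tracks whether and how much of `qppp` has been seen. Each combined state is a pair, one component from each; accept when both components accept.
An 8-state machine:
        p   q  
>  s0   s0  s1 
   s1   s2  s3 
   s2   s4  s1 
   s3   s2  s3 
   s4   s5  s1 
   s5   s5  s6 
   s6   s5  s7 
 * s7   s5  s7 
(> = start, * = accepting)

start=s0 accept=s7 s0-p->s0 s0-q->s1 s1-p->s2 s1-q->s3 s2-p->s4 s2-q->s1 s3-p->s2 s3-q->s3 s4-p->s5 s4-q->s1 s5-p->s5 s5-q->s6 s6-p->s5 s6-q->s7 s7-p->s5 s7-q->s7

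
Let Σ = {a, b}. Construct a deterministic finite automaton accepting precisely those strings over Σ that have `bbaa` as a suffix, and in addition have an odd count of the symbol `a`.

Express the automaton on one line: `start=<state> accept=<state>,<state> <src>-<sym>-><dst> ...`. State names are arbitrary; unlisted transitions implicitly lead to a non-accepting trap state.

Handle the two conditions separately and then intersect. One (5 states) tracks how much of the suffix `bbaa` has currently been matched; the other (2 states) tracks the count of `a`s modulo 2. Each combined state is a pair, one component from each; accept when both components accept. Equivalent product states are then merged.
With 6 states:
        a   b  
>  q0   q1  q0 
   q1   q0  q2 
   q2   q0  q3 
   q3   q4  q3 
   q4   q5  q0 
 * q5   q0  q2 
(> = start, * = accepting)

start=q0 accept=q5 q0-a->q1 q0-b->q0 q1-a->q0 q1-b->q2 q2-a->q0 q2-b->q3 q3-a->q4 q3-b->q3 q4-a->q5 q4-b->q0 q5-a->q0 q5-b->q2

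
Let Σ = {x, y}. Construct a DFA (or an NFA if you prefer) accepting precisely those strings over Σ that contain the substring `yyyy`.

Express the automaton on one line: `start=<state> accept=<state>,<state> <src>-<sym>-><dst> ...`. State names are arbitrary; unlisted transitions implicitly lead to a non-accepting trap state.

Track how much of `yyyy` has been matched so far: state q0 is no progress, q4 is the absorbing accept state reached once `yyyy` has occurred. Intermediate states record partial matches; on a mismatch, fall back to the longest reusable overlap.
A 5-state machine:
        x   y  
>  q0   q0  q1 
   q1   q0  q2 
   q2   q0  q3 
   q3   q0  q4 
 * q4   q4  q4 
(> = start, * = accepting)

start=q0 accept=q4 q0-x->q0 q0-y->q1 q1-x->q0 q1-y->q2 q2-x->q0 q2-y->q3 q3-x->q0 q3-y->q4 q4-x->q4 q4-y->q4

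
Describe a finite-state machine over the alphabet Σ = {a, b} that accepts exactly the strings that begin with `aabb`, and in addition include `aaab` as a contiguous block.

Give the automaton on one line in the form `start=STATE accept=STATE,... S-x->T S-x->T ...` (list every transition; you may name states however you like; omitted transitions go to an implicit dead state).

start=q0 accept=q9 q0-a->q1 q0-b->q2 q1-a->q3 q1-b->q2 q2-a->q2 q2-b->q2 q3-a->q2 q3-b->q4 q4-a->q2 q4-b->q5 q5-a->q6 q5-b->q5 q6-a->q7 q6-b->q5 q7-a->q8 q7-b->q5 q8-a->q8 q8-b->q9 q9-a->q9 q9-b->q9

Handle the two conditions separately and then intersect. One (6 states) tracks whether the input so far still matches the prefix `aabb`; the other (5 states) tracks whether and how much of `aaab` has been seen. Each combined state is a pair, one component from each; accept when both components accept. After merging equivalent states the machine shrinks.
10 states suffice.
        a   b  
>  q0   q1  q2 
   q1   q3  q2 
   q2   q2  q2 
   q3   q2  q4 
   q4   q2  q5 
   q5   q6  q5 
   q6   q7  q5 
   q7   q8  q5 
   q8   q8  q9 
 * q9   q9  q9 
(> = start, * = accepting)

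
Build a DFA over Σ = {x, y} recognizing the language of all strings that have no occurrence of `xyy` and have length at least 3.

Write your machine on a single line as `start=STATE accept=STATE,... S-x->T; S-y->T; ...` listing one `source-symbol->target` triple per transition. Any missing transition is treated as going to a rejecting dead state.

Run two small machines in parallel and take their product. One (4 states) tracks partial matches of the forbidden pattern `xyy`; the other (5 states) tracks the input length, saturating at 4. Each combined state is a pair, one component from each; accept when both components accept. Minimizing collapses redundant product states.
With 10 states:
        x   y  
>  s0   s1  s2 
   s1   s3  s4 
   s2   s3  s5 
   s3   s6  s7 
   s4   s6  s8 
   s5   s6  s9 
 * s6   s6  s7 
 * s7   s6  s8 
   s8   s8  s8 
 * s9   s6  s9 
(> = start, * = accepting)

start=s0; accept=s6,s7,s9; s0-x->s1; s0-y->s2; s1-x->s3; s1-y->s4; s2-x->s3; s2-y->s5; s3-x->s6; s3-y->s7; s4-x->s6; s4-y->s8; s5-x->s6; s5-y->s9; s6-x->s6; s6-y->s7; s7-x->s6; s7-y->s8; s8-x->s8; s8-y->s8; s9-x->s6; s9-y->s9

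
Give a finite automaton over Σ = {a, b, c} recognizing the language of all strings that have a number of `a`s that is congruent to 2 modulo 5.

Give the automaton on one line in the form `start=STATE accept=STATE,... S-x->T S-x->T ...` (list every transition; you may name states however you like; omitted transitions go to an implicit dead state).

start=S0 accept=S2 S0-a->S1 S0-b->S0 S0-c->S0 S1-a->S2 S1-b->S1 S1-c->S1 S2-a->S3 S2-b->S2 S2-c->S2 S3-a->S4 S3-b->S3 S3-c->S3 S4-a->S0 S4-b->S4 S4-c->S4

Keep the running count of `a`s modulo 5: each `a` advances along the cycle S0 → S1 → S2 → S3 → S4 → S0 while other symbols loop. Accept at S2.
A 5-state machine:
        a   b   c  
>  S0   S1  S0  S0 
   S1   S2  S1  S1 
 * S2   S3  S2  S2 
   S3   S4  S3  S3 
   S4   S0  S4  S4 
(> = start, * = accepting)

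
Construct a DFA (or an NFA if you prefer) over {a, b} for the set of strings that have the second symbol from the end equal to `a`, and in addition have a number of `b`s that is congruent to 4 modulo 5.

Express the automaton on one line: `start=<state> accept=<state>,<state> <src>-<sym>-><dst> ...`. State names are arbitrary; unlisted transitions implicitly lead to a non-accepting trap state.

Handle the two conditions separately and then intersect. One (7 states) tracks the last 2 symbols read; the other (5 states) tracks the count of `b`s modulo 5. Each combined state is a pair, one component from each; accept when both components accept. Minimizing collapses redundant product states.
A 9-state machine:
        a   b  
>  q0   q0  q1 
   q1   q1  q2 
   q2   q2  q3 
   q3   q4  q5 
   q4   q4  q6 
   q5   q7  q0 
 * q6   q7  q0 
   q7   q8  q0 
 * q8   q8  q0 
(> = start, * = accepting)

start=q0 accept=q6,q8 q0-a->q0 q0-b->q1 q1-a->q1 q1-b->q2 q2-a->q2 q2-b->q3 q3-a->q4 q3-b->q5 q4-a->q4 q4-b->q6 q5-a->q7 q5-b->q0 q6-a->q7 q6-b->q0 q7-a->q8 q7-b->q0 q8-a->q8 q8-b->q0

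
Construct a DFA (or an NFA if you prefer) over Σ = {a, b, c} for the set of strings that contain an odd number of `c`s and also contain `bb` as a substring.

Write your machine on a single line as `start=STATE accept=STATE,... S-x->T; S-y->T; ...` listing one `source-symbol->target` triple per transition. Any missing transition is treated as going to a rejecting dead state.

start=q0; accept=q5; q0-a->q0; q0-b->q1; q0-c->q2; q1-a->q0; q1-b->q3; q1-c->q2; q2-a->q2; q2-b->q4; q2-c->q0; q3-a->q3; q3-b->q3; q3-c->q5; q4-a->q2; q4-b->q5; q4-c->q0; q5-a->q5; q5-b->q5; q5-c->q3

Run two small machines in parallel and take their product. One (2 states) tracks the count of `c`s modulo 2; the other (3 states) tracks whether and how much of `bb` has been seen. Each combined state is a pair, one component from each; accept when both components accept.
A 6-state machine:
        a   b   c  
>  q0   q0  q1  q2 
   q1   q0  q3  q2 
   q2   q2  q4  q0 
   q3   q3  q3  q5 
   q4   q2  q5  q0 
 * q5   q5  q5  q3 
(> = start, * = accepting)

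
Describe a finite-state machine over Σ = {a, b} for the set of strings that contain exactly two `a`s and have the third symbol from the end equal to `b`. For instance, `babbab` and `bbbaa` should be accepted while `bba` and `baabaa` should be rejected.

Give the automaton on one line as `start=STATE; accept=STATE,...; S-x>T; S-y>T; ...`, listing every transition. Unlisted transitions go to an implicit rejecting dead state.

Handle the two conditions separately and then intersect. The first has 4 states tracking the count of `a`s, saturating at 3; the second has 15 states tracking the last 3 symbols read. A product state is a pair (one from each), accepting exactly when both do. Minimizing collapses redundant product states.
15 states suffice.
          a    b  
>  q0     q1   q2 
   q1     q3   q4 
   q2     q5   q2 
   q3     q6   q7 
   q4     q8   q9 
   q5    q10   q4 
   q6     q6   q6 
   q7     q6  q11 
   q8     q6  q12 
   q9    q13   q9 
 * q10    q6   q7 
   q11    q6  q14 
 * q12    q6  q11 
 * q13    q6  q12 
 * q14    q6  q14 
(> = start, * = accepting)

start=q0; accept=q10,q12,q13,q14; q0-a>q1; q0-b>q2; q1-a>q3; q1-b>q4; q2-a>q5; q2-b>q2; q3-a>q6; q3-b>q7; q4-a>q8; q4-b>q9; q5-a>q10; q5-b>q4; q6-a>q6; q6-b>q6; q7-a>q6; q7-b>q11; q8-a>q6; q8-b>q12; q9-a>q13; q9-b>q9; q10-a>q6; q10-b>q7; q11-a>q6; q11-b>q14; q12-a>q6; q12-b>q11; q13-a>q6; q13-b>q12; q14-a>q6; q14-b>q14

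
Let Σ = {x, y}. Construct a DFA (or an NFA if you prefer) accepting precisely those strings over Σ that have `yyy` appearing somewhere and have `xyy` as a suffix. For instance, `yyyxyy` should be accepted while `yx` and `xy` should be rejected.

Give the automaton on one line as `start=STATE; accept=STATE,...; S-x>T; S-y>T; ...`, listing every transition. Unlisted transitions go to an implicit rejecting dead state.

start=S0; accept=S6; S0-x>S0; S0-y>S1; S1-x>S0; S1-y>S2; S2-x>S0; S2-y>S3; S3-x>S4; S3-y>S3; S4-x>S4; S4-y>S5; S5-x>S4; S5-y>S6; S6-x>S4; S6-y>S3

Run two small machines in parallel and take their product. One (4 states) tracks whether and how much of `yyy` has been seen; the other (4 states) tracks how much of the suffix `xyy` has currently been matched. Each combined state is a pair, one component from each; accept when both components accept. After merging equivalent states the machine shrinks.
With 7 states:
        x   y  
>  S0   S0  S1 
   S1   S0  S2 
   S2   S0  S3 
   S3   S4  S3 
   S4   S4  S5 
   S5   S4  S6 
 * S6   S4  S3 
(> = start, * = accepting)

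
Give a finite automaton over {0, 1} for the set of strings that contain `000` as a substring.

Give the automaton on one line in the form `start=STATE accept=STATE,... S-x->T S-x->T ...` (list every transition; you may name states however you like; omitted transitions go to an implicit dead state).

States S0..S2 record the length of the longest prefix of `000` that matches the current input suffix. Reaching S3 means `000` has been seen, and we stay there forever. Accept from S3.
A 4-state machine:
        0   1  
>  S0   S1  S0 
   S1   S2  S0 
   S2   S3  S0 
 * S3   S3  S3 
(> = start, * = accepting)

start=S0 accept=S3 S0-0->S1 S0-1->S0 S1-0->S2 S1-1->S0 S2-0->S3 S2-1->S0 S3-0->S3 S3-1->S3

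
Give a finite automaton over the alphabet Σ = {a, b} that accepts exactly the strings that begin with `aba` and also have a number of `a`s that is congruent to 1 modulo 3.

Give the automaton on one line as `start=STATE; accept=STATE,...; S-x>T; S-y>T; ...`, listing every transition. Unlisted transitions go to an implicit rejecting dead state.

Build one automaton per condition and run them in lockstep. The first has 5 states tracking whether the input so far still matches the prefix `aba`; the second has 3 states tracking the count of `a`s modulo 3. A product state is a pair (one from each), accepting exactly when both do. Equivalent product states are then merged.
With 7 states:
        a   b  
>  q0   q1  q2 
   q1   q2  q3 
   q2   q2  q2 
   q3   q4  q2 
   q4   q5  q4 
   q5   q6  q5 
 * q6   q4  q6 
(> = start, * = accepting)

start=q0; accept=q6; q0-a>q1; q0-b>q2; q1-a>q2; q1-b>q3; q2-a>q2; q2-b>q2; q3-a>q4; q3-b>q2; q4-a>q5; q4-b>q4; q5-a>q6; q5-b>q5; q6-a>q4; q6-b>q6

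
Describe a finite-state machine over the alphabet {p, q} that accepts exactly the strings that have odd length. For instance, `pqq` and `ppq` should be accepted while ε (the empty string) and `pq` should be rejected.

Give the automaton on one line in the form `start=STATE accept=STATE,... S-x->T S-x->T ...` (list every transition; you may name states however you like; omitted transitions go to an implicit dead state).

Count input length modulo 2: every symbol advances one step around the cycle s0 → s1 → s0. Accept at s1.
A 2-state machine:
        p   q  
>  s0   s1  s1 
 * s1   s0  s0 
(> = start, * = accepting)

start=s0 accept=s1 s0-p->s1 s0-q->s1 s1-p->s0 s1-q->s0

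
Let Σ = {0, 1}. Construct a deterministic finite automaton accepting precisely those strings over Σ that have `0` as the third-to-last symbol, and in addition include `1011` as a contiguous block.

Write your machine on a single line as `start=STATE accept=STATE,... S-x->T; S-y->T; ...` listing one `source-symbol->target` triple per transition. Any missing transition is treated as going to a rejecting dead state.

start=q0; accept=q15,q20,q21,q22; q0-0->q1; q0-1->q2; q1-0->q3; q1-1->q4; q2-0->q5; q2-1->q6; q3-0->q7; q3-1->q8; q4-0->q9; q4-1->q10; q5-0->q11; q5-1->q12; q6-0->q13; q6-1->q14; q7-0->q7; q7-1->q8; q8-0->q9; q8-1->q10; q9-0->q11; q9-1->q12; q10-0->q13; q10-1->q14; q11-0->q7; q11-1->q8; q12-0->q9; q12-1->q15; q13-0->q11; q13-1->q12; q14-0->q13; q14-1->q14; q15-0->q16; q15-1->q17; q16-0->q18; q16-1->q19; q17-0->q16; q17-1->q17; q18-0->q20; q18-1->q21; q19-0->q22; q19-1->q15; q20-0->q20; q20-1->q21; q21-0->q22; q21-1->q15; q22-0->q18; q22-1->q19

Build one automaton per condition and run them in lockstep. The first has 15 states tracking the last 3 symbols read; the second has 5 states tracking whether and how much of `1011` has been seen. A product state is a pair (one from each), accepting exactly when both do.
With 23 states:
          0    1  
>  q0     q1   q2 
   q1     q3   q4 
   q2     q5   q6 
   q3     q7   q8 
   q4     q9  q10 
   q5    q11  q12 
   q6    q13  q14 
   q7     q7   q8 
   q8     q9  q10 
   q9    q11  q12 
   q10   q13  q14 
   q11    q7   q8 
   q12    q9  q15 
   q13   q11  q12 
   q14   q13  q14 
 * q15   q16  q17 
   q16   q18  q19 
   q17   q16  q17 
   q18   q20  q21 
   q19   q22  q15 
 * q20   q20  q21 
 * q21   q22  q15 
 * q22   q18  q19 
(> = start, * = accepting)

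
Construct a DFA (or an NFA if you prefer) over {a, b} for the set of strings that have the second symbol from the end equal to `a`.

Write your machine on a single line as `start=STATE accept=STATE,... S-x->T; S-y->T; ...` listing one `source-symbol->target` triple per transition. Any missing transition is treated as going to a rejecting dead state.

start=s0; accept=s3,s4; s0-a->s1; s0-b->s2; s1-a->s3; s1-b->s4; s2-a->s5; s2-b->s6; s3-a->s3; s3-b->s4; s4-a->s5; s4-b->s6; s5-a->s3; s5-b->s4; s6-a->s5; s6-b->s6

Because acceptance depends on a position counted from the end, the machine has to buffer the most recent 2 symbols. Make each state the string of the last up-to-2 symbols read; on input `x` shift the window left and append `x`. Accept when the buffered window has length 2 and begins with `a`.
7 states suffice.
        a   b  
>  s0   s1  s2 
   s1   s3  s4 
   s2   s5  s6 
 * s3   s3  s4 
 * s4   s5  s6 
   s5   s3  s4 
   s6   s5  s6 
(> = start, * = accepting)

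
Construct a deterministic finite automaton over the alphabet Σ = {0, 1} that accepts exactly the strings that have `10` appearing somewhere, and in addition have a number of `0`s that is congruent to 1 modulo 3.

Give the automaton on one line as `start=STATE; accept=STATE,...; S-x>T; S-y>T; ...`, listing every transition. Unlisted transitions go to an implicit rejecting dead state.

start=A; accept=F; A-0>B; A-1>C; B-0>D; B-1>E; C-0>F; C-1>C; D-0>A; D-1>G; E-0>G; E-1>E; F-0>G; F-1>F; G-0>C; G-1>G

Handle the two conditions separately and then intersect. The first has 3 states tracking whether and how much of `10` has been seen; the second has 3 states tracking the count of `0`s modulo 3. A product state is a pair (one from each), accepting exactly when both do. Equivalent product states are then merged.
7 states suffice.
       0  1 
>  A   B  C 
   B   D  E 
   C   F  C 
   D   A  G 
   E   G  E 
 * F   G  F 
   G   C  G 
(> = start, * = accepting)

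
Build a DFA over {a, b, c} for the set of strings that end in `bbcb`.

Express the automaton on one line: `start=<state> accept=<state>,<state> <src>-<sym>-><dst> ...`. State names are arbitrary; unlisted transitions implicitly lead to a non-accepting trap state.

Let each state record the length of the longest suffix of the input read so far that is also a prefix of `bbcb`. s1 means the last symbol is `b`; s2 means the last 2 symbols are `bb`; s3 means the last 3 symbols are `bbc`; s4 means the last 4 symbols are `bbcb`. Accept only at s4, where the string currently ends in `bbcb`.
A 5-state machine:
        a   b   c  
>  s0   s0  s1  s0 
   s1   s0  s2  s0 
   s2   s0  s2  s3 
   s3   s0  s4  s0 
 * s4   s0  s2  s0 
(> = start, * = accepting)

start=s0 accept=s4 s0-a->s0 s0-b->s1 s0-c->s0 s1-a->s0 s1-b->s2 s1-c->s0 s2-a->s0 s2-b->s2 s2-c->s3 s3-a->s0 s3-b->s4 s3-c->s0 s4-a->s0 s4-b->s2 s4-c->s0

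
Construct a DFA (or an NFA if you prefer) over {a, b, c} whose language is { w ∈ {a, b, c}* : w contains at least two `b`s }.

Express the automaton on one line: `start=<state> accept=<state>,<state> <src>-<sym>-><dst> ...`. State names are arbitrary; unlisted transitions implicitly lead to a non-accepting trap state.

Count `b`s, saturating at 3: states S0 through S2 mean 0 through 2 `b`s seen; S3 means more than 2. Each `b` increments (capped at S3); other symbols loop. Accept from {S2, S3}.
A 4-state machine:
        a   b   c  
>  S0   S0  S1  S0 
   S1   S1  S2  S1 
 * S2   S2  S3  S2 
 * S3   S3  S3  S3 
(> = start, * = accepting)

start=S0 accept=S2,S3 S0-a->S0 S0-b->S1 S0-c->S0 S1-a->S1 S1-b->S2 S1-c->S1 S2-a->S2 S2-b->S3 S2-c->S2 S3-a->S3 S3-b->S3 S3-c->S3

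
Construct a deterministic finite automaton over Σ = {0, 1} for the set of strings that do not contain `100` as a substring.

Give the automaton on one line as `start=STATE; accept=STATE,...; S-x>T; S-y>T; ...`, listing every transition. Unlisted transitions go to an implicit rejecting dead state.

start=S0; accept=S0,S1,S2; S0-0>S0; S0-1>S1; S1-0>S2; S1-1>S1; S2-0>S3; S2-1>S1; S3-0>S3; S3-1>S3

This is the complement of 'contains `100`'. Use the same substring-matching states — S0 through S3 holding how much of `100` has just been matched — but flip the accepting set: everything except the trap S3 accepts.
4 states suffice.
        0   1  
>* S0   S0  S1 
 * S1   S2  S1 
 * S2   S3  S1 
   S3   S3  S3 
(> = start, * = accepting)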